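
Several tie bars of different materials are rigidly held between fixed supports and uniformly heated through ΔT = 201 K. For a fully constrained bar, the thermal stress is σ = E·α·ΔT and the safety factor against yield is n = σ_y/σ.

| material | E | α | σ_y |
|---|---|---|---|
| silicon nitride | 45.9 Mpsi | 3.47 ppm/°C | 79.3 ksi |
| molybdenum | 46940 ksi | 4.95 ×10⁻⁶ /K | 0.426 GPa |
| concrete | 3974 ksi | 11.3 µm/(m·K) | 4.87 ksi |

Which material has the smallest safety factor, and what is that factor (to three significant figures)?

With everything in SI (GPa, ×10⁻⁶/K, MPa):
  silicon nitride: E = 316.5, α = 3.47, σ_y = 546.8 → σ = 221 MPa, n = 2.48
  molybdenum: E = 323.6, α = 4.95, σ_y = 426.0 → σ = 322 MPa, n = 1.32
  concrete: E = 27.40, α = 11.3, σ_y = 33.58 → σ = 62.2 MPa, n = 0.540
The minimum is concrete at n = 0.540.

concrete, n = 0.540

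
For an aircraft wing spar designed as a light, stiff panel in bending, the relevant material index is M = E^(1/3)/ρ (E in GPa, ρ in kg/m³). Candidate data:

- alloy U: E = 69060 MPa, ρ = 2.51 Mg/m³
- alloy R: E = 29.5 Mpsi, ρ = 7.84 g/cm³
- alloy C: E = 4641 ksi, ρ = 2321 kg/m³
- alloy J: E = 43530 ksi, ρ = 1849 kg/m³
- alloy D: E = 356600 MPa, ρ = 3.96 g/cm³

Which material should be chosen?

alloy J

Convert each candidate to consistent units, then evaluate M:
  alloy U: E = 69.06 GPa, ρ = 2510 kg/m³
  alloy R: E = 203.4 GPa, ρ = 7840 kg/m³
  alloy C: E = 32.00 GPa, ρ = 2321 kg/m³
  alloy J: E = 300.1 GPa, ρ = 1849 kg/m³
  alloy D: E = 356.6 GPa, ρ = 3960 kg/m³
  alloy J: M = 3.62×10⁻³
  alloy D: M = 1.79×10⁻³
  alloy U: M = 1.63×10⁻³
  alloy C: M = 1.37×10⁻³
  alloy R: M = 0.750×10⁻³
The maximum is for alloy J.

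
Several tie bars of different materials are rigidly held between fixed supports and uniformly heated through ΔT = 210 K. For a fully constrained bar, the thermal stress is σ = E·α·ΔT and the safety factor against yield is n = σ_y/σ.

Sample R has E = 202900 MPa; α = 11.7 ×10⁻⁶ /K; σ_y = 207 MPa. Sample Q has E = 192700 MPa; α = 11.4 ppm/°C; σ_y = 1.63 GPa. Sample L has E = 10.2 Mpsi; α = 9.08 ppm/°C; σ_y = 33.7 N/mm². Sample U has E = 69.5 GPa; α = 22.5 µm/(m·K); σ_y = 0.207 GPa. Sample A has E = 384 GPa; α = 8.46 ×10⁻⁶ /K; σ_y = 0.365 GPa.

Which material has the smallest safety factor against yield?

sample L

In consistent units (E in GPa, α in ×10⁻⁶/K, σ_y in MPa):
  sample R: E = 202.9, α = 11.7, σ_y = 207.0 → σ = 499 MPa, n = 0.415
  sample Q: E = 192.7, α = 11.4, σ_y = 1630 → σ = 461 MPa, n = 3.53
  sample L: E = 70.33, α = 9.08, σ_y = 33.70 → σ = 134 MPa, n = 0.251
  sample U: E = 69.50, α = 22.5, σ_y = 207.0 → σ = 328 MPa, n = 0.630
  sample A: E = 384.0, α = 8.46, σ_y = 365.0 → σ = 682 MPa, n = 0.535
Smallest n: sample L with n = 0.251.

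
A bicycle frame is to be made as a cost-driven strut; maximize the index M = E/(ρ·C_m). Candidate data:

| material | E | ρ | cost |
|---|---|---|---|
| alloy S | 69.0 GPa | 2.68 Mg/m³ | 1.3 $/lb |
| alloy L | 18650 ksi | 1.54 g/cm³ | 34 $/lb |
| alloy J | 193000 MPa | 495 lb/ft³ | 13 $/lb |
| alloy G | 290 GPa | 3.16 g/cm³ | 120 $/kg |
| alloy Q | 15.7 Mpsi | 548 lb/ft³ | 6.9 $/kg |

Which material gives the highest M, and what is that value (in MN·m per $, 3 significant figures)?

Putting every candidate on a common basis:
  alloy S: E = 69.00 GPa, ρ = 2680 kg/m³, cost = 2.866 $/kg
  alloy L: E = 128.6 GPa, ρ = 1540 kg/m³, cost = 74.96 $/kg
  alloy J: E = 193.0 GPa, ρ = 7929 kg/m³, cost = 28.66 $/kg
  alloy G: E = 290.0 GPa, ρ = 3160 kg/m³, cost = 120.0 $/kg
  alloy Q: E = 108.2 GPa, ρ = 8778 kg/m³, cost = 6.900 $/kg
  alloy S: M = 8.98 MN·m per $
  alloy Q: M = 1.79 MN·m per $
  alloy L: M = 1.11 MN·m per $
  alloy J: M = 0.849 MN·m per $
  alloy G: M = 0.765 MN·m per $
Highest index: alloy S.

alloy S, M = 8.98 MN·m per $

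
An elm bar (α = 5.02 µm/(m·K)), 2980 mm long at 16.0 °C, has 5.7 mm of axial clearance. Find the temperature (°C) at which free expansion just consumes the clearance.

α·L₀·ΔT = 5.7 mm ⇒ ΔT = 5.7 / (5.02×10⁻⁶ × 2980.0) = 381.0 K.
T = 16.0 + 381.0 = 397.0 °C.

397 °C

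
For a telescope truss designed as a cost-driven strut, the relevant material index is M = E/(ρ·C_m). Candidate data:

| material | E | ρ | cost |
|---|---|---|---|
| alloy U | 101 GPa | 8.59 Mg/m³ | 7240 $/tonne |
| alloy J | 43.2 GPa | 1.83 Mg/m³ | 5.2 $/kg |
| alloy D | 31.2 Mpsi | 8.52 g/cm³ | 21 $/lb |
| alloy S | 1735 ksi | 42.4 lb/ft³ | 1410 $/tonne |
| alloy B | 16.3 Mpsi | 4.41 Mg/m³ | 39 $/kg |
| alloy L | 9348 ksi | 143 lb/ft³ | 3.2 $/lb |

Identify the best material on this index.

Convert each candidate to consistent units, then evaluate M:
  alloy U: E = 101.0 GPa, ρ = 8590 kg/m³, cost = 7.240 $/kg
  alloy J: E = 43.20 GPa, ρ = 1830 kg/m³, cost = 5.200 $/kg
  alloy D: E = 215.1 GPa, ρ = 8520 kg/m³, cost = 46.30 $/kg
  alloy S: E = 11.96 GPa, ρ = 679.2 kg/m³, cost = 1.410 $/kg
  alloy B: E = 112.4 GPa, ρ = 4410 kg/m³, cost = 39.00 $/kg
  alloy L: E = 64.45 GPa, ρ = 2291 kg/m³, cost = 7.055 $/kg
  alloy S: M = 12.5 MN·m per $
  alloy J: M = 4.54 MN·m per $
  alloy L: M = 3.99 MN·m per $
  alloy U: M = 1.62 MN·m per $
  alloy B: M = 0.653 MN·m per $
  alloy D: M = 0.545 MN·m per $
Alloy S has the largest M.

alloy S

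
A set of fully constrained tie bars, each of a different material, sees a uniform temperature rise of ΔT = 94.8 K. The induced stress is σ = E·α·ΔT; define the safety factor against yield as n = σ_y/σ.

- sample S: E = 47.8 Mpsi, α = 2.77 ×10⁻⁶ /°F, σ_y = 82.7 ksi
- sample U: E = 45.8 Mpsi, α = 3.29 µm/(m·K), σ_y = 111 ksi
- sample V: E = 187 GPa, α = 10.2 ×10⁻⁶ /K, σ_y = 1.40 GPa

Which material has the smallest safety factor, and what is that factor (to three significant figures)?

With everything in SI (GPa, ×10⁻⁶/K, MPa):
  sample S: E = 329.6, α = 4.99, σ_y = 570.2 → σ = 156 MPa, n = 3.66
  sample U: E = 315.8, α = 3.29, σ_y = 765.3 → σ = 98.5 MPa, n = 7.77
  sample V: E = 187.0, α = 10.2, σ_y = 1400 → σ = 181 MPa, n = 7.74
Sample S has the lowest safety factor, n = 3.66.

sample S, n = 3.66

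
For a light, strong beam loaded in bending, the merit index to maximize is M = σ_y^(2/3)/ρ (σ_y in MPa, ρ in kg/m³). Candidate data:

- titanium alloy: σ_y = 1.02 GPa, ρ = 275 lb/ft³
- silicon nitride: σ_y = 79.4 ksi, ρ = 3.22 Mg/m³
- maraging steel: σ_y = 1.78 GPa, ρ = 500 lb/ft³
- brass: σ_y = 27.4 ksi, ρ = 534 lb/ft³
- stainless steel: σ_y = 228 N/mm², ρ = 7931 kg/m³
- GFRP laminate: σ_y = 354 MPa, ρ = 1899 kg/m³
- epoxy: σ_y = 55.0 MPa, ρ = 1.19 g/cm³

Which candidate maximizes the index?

Normalizing units and computing the index:
  titanium alloy: σ_y = 1020 MPa, ρ = 4405 kg/m³
  silicon nitride: σ_y = 547.4 MPa, ρ = 3220 kg/m³
  maraging steel: σ_y = 1780 MPa, ρ = 8009 kg/m³
  brass: σ_y = 188.9 MPa, ρ = 8554 kg/m³
  stainless steel: σ_y = 228.0 MPa, ρ = 7931 kg/m³
  GFRP laminate: σ_y = 354.0 MPa, ρ = 1899 kg/m³
  epoxy: σ_y = 55.00 MPa, ρ = 1190 kg/m³
  GFRP laminate: M = 26.4×10⁻³
  titanium alloy: M = 23.0×10⁻³
  silicon nitride: M = 20.8×10⁻³
  maraging steel: M = 18.3×10⁻³
  epoxy: M = 12.2×10⁻³
  stainless steel: M = 4.71×10⁻³
  brass: M = 3.85×10⁻³
GFRP laminate ranks first.

GFRP laminate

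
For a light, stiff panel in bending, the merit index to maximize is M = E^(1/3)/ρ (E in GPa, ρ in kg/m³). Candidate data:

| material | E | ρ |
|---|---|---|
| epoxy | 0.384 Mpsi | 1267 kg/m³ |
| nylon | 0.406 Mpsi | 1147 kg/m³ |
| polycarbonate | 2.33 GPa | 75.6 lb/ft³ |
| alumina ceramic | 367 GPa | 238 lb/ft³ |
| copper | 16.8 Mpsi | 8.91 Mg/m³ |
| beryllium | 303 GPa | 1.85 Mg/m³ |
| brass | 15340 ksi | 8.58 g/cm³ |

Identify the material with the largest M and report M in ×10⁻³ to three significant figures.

After converting to SI:
  epoxy: E = 2.648 GPa, ρ = 1267 kg/m³
  nylon: E = 2.799 GPa, ρ = 1147 kg/m³
  polycarbonate: E = 2.330 GPa, ρ = 1211 kg/m³
  alumina ceramic: E = 367.0 GPa, ρ = 3812 kg/m³
  copper: E = 115.8 GPa, ρ = 8910 kg/m³
  beryllium: E = 303.0 GPa, ρ = 1850 kg/m³
  brass: E = 105.8 GPa, ρ = 8580 kg/m³
  beryllium: M = 3.63×10⁻³
  alumina ceramic: M = 1.88×10⁻³
  nylon: M = 1.23×10⁻³
  polycarbonate: M = 1.09×10⁻³
  epoxy: M = 1.09×10⁻³
  brass: M = 0.551×10⁻³
  copper: M = 0.547×10⁻³
Highest index: beryllium.

beryllium, M = 3.63×10⁻³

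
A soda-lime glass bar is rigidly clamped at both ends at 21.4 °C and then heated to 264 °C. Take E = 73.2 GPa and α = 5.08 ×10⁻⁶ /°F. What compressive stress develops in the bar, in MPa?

α = 5.08×10⁻⁶/°F × 9/5 = 9.14×10⁻⁶/K.
ΔT = 242.6 K. Constrained thermal stress σ = E·α·ΔT = 73.20×10³ MPa × 9.14×10⁻⁶ × 242.6 = 162 MPa (compressive).

162 MPa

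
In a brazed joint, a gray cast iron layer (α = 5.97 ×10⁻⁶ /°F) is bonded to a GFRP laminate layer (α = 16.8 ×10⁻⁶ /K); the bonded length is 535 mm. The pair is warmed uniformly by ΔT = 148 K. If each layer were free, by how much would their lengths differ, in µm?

gray cast iron: α = 5.97×10⁻⁶/°F × 9/5 = 10.7×10⁻⁶/K.
Δα = |10.7 − 16.8|×10⁻⁶/K = 6.05×10⁻⁶/K.
ΔL_mismatch = Δα·L·ΔT = 6.05×10⁻⁶ × 535.0 mm × 148.0 K = 479 µm.

479 µm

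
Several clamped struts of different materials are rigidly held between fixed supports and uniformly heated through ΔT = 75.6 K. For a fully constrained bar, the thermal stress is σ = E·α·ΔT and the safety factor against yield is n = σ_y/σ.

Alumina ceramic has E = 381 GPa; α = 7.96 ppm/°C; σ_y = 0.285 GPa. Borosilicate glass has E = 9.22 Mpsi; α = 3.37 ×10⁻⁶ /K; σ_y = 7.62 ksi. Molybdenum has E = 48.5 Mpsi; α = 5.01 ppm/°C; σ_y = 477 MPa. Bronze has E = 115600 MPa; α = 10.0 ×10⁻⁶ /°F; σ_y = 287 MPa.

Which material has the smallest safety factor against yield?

alumina ceramic

With everything in SI (GPa, ×10⁻⁶/K, MPa):
  alumina ceramic: E = 381.0, α = 7.96, σ_y = 285.0 → σ = 229 MPa, n = 1.24
  borosilicate glass: E = 63.57, α = 3.37, σ_y = 52.54 → σ = 16.2 MPa, n = 3.24
  molybdenum: E = 334.4, α = 5.01, σ_y = 477.0 → σ = 127 MPa, n = 3.77
  bronze: E = 115.6, α = 18.0, σ_y = 287.0 → σ = 157 MPa, n = 1.82
The minimum is alumina ceramic at n = 1.24.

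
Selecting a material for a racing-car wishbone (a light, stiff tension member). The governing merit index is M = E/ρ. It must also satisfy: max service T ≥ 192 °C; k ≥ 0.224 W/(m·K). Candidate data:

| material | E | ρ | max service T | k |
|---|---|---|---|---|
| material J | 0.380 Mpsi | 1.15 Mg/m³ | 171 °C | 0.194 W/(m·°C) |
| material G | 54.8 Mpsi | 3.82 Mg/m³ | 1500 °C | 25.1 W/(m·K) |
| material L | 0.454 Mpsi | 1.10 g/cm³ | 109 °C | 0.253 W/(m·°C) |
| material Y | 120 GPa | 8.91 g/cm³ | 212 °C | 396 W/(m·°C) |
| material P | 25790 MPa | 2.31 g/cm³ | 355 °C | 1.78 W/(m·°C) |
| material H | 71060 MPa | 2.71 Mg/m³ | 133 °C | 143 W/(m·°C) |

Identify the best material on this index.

material G

Screen on constraints: max service T ≥ 192 °C; k ≥ 0.224 W/(m·K). Survivors: material G, material Y, material P.
Convert each candidate to consistent units, then evaluate M:
  material G: E = 377.8 GPa, ρ = 3820 kg/m³
  material Y: E = 120.0 GPa, ρ = 8910 kg/m³
  material P: E = 25.79 GPa, ρ = 2310 kg/m³
  material G: M = 98.9 MN·m/kg
  material Y: M = 13.5 MN·m/kg
  material P: M = 11.2 MN·m/kg
The maximum is for material G.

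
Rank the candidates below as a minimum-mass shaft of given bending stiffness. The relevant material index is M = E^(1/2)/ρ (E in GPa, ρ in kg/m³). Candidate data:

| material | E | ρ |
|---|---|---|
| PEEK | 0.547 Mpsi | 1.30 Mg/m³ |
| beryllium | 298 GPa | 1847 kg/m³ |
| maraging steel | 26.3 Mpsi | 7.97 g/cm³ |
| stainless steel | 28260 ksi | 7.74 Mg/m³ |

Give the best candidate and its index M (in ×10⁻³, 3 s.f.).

After converting to SI:
  PEEK: E = 3.771 GPa, ρ = 1300 kg/m³
  beryllium: E = 298.0 GPa, ρ = 1847 kg/m³
  maraging steel: E = 181.3 GPa, ρ = 7970 kg/m³
  stainless steel: E = 194.8 GPa, ρ = 7740 kg/m³
  beryllium: M = 9.35×10⁻³
  stainless steel: M = 1.80×10⁻³
  maraging steel: M = 1.69×10⁻³
  PEEK: M = 1.49×10⁻³
Highest index: beryllium.

beryllium, M = 9.35×10⁻³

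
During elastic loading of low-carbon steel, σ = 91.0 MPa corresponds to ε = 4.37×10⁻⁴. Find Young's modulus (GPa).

208 GPa

E = σ/ε = 91.0 MPa / 4.37×10⁻⁴ = 208200 MPa = 208 GPa.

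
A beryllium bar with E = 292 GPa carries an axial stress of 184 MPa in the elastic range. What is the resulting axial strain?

ε = σ/E = 184 / 292000 = 6.30×10⁻⁴.

6.30×10⁻⁴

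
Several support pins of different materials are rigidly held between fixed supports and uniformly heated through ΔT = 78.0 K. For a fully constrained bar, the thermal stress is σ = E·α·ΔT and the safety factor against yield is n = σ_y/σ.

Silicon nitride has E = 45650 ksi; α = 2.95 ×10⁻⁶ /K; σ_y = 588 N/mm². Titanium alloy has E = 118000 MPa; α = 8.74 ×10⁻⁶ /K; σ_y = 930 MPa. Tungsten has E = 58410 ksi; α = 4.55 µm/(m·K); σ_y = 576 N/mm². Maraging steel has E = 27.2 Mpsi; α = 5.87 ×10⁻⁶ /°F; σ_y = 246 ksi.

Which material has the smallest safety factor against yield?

Converting E to GPa, α to ×10⁻⁶/K, σ_y to MPa, then σ and n for each:
  silicon nitride: E = 314.7, α = 2.95, σ_y = 588.0 → σ = 72.4 MPa, n = 8.12
  titanium alloy: E = 118.0, α = 8.74, σ_y = 930.0 → σ = 80.4 MPa, n = 11.6
  tungsten: E = 402.7, α = 4.55, σ_y = 576.0 → σ = 143 MPa, n = 4.03
  maraging steel: E = 187.5, α = 10.6, σ_y = 1696 → σ = 155 MPa, n = 11.0
Tungsten has the lowest safety factor, n = 4.03.

tungsten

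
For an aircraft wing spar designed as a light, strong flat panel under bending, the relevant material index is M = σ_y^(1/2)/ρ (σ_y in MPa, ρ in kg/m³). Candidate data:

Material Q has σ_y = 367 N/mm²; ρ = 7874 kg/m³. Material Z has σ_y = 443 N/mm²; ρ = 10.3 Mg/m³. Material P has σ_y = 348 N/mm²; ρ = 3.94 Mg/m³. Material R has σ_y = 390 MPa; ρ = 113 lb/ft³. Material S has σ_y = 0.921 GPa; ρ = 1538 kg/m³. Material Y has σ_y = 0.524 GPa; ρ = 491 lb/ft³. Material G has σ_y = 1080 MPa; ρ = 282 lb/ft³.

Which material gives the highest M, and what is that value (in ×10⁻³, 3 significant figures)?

material S, M = 19.7×10⁻³

Convert each candidate to consistent units, then evaluate M:
  material Q: σ_y = 367.0 MPa, ρ = 7874 kg/m³
  material Z: σ_y = 443.0 MPa, ρ = 10300 kg/m³
  material P: σ_y = 348.0 MPa, ρ = 3940 kg/m³
  material R: σ_y = 390.0 MPa, ρ = 1810 kg/m³
  material S: σ_y = 921.0 MPa, ρ = 1538 kg/m³
  material Y: σ_y = 524.0 MPa, ρ = 7865 kg/m³
  material G: σ_y = 1080 MPa, ρ = 4517 kg/m³
  material S: M = 19.7×10⁻³
  material R: M = 10.9×10⁻³
  material G: M = 7.28×10⁻³
  material P: M = 4.73×10⁻³
  material Y: M = 2.91×10⁻³
  material Q: M = 2.43×10⁻³
  material Z: M = 2.04×10⁻³
Material S has the largest M.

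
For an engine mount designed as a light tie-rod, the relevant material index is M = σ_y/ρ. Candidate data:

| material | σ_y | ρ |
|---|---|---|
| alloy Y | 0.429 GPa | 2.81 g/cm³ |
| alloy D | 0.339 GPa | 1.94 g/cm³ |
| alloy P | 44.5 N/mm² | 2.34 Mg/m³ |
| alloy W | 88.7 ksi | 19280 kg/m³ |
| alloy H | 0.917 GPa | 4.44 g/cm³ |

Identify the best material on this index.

In SI units:
  alloy Y: σ_y = 429.0 MPa, ρ = 2810 kg/m³
  alloy D: σ_y = 339.0 MPa, ρ = 1940 kg/m³
  alloy P: σ_y = 44.50 MPa, ρ = 2340 kg/m³
  alloy W: σ_y = 611.6 MPa, ρ = 19280 kg/m³
  alloy H: σ_y = 917.0 MPa, ρ = 4440 kg/m³
  alloy H: M = 207 kN·m/kg
  alloy D: M = 175 kN·m/kg
  alloy Y: M = 153 kN·m/kg
  alloy W: M = 31.7 kN·m/kg
  alloy P: M = 19.0 kN·m/kg
The maximum is for alloy H.

alloy H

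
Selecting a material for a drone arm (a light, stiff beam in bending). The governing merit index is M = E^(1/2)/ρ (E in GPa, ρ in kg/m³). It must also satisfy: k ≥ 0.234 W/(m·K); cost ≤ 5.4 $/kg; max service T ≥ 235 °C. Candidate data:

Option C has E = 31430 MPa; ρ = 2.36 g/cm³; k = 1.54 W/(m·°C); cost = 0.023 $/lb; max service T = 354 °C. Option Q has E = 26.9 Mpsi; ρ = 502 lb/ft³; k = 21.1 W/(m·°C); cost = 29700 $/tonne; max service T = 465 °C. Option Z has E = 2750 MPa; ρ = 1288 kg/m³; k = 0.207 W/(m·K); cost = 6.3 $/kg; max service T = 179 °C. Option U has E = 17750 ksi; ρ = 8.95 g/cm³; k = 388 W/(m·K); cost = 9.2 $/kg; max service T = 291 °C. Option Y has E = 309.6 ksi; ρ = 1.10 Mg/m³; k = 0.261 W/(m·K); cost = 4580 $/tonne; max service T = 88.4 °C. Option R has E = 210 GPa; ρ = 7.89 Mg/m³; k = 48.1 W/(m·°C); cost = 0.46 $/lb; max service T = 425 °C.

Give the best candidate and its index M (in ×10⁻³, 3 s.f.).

option C, M = 2.38×10⁻³

Screen on constraints: k ≥ 0.234 W/(m·K); cost ≤ 5.4 $/kg; max service T ≥ 235 °C. Survivors: option C, option R.
In SI units:
  option C: E = 31.43 GPa, ρ = 2360 kg/m³
  option R: E = 210.0 GPa, ρ = 7890 kg/m³
  option C: M = 2.38×10⁻³
  option R: M = 1.84×10⁻³
Option C has the largest M.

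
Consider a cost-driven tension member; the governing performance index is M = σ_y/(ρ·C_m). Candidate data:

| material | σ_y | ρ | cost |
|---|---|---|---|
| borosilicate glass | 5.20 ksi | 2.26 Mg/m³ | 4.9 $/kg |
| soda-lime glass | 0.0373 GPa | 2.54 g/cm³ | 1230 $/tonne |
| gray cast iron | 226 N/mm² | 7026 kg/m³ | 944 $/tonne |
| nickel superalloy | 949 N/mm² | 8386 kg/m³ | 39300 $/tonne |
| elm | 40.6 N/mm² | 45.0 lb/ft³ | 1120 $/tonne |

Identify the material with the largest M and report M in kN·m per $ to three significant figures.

elm, M = 50.3 kN·m per $

In SI units:
  borosilicate glass: σ_y = 35.85 MPa, ρ = 2260 kg/m³, cost = 4.900 $/kg
  soda-lime glass: σ_y = 37.30 MPa, ρ = 2540 kg/m³, cost = 1.230 $/kg
  gray cast iron: σ_y = 226.0 MPa, ρ = 7026 kg/m³, cost = 0.9440 $/kg
  nickel superalloy: σ_y = 949.0 MPa, ρ = 8386 kg/m³, cost = 39.30 $/kg
  elm: σ_y = 40.60 MPa, ρ = 720.8 kg/m³, cost = 1.120 $/kg
  elm: M = 50.3 kN·m per $
  gray cast iron: M = 34.1 kN·m per $
  soda-lime glass: M = 11.9 kN·m per $
  borosilicate glass: M = 3.24 kN·m per $
  nickel superalloy: M = 2.88 kN·m per $
Highest index: elm.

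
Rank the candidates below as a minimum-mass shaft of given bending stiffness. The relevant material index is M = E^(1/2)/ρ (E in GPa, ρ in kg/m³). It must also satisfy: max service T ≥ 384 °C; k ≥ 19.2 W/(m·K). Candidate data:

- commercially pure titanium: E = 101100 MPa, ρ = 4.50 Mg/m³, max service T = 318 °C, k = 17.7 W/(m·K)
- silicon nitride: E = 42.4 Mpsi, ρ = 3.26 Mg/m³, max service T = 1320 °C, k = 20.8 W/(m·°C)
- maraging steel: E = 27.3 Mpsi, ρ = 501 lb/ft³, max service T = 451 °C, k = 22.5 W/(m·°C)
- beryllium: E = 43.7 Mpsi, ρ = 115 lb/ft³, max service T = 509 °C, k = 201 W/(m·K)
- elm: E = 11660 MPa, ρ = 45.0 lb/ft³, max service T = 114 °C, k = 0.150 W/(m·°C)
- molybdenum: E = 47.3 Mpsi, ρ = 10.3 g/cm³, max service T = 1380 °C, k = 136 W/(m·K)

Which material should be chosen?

beryllium

Screen on constraints: max service T ≥ 384 °C; k ≥ 19.2 W/(m·K). Survivors: silicon nitride, maraging steel, beryllium, molybdenum.
Convert each candidate to consistent units, then evaluate M:
  silicon nitride: E = 292.3 GPa, ρ = 3260 kg/m³
  maraging steel: E = 188.2 GPa, ρ = 8025 kg/m³
  beryllium: E = 301.3 GPa, ρ = 1842 kg/m³
  molybdenum: E = 326.1 GPa, ρ = 10300 kg/m³
  beryllium: M = 9.42×10⁻³
  silicon nitride: M = 5.24×10⁻³
  molybdenum: M = 1.75×10⁻³
  maraging steel: M = 1.71×10⁻³
Beryllium has the largest M.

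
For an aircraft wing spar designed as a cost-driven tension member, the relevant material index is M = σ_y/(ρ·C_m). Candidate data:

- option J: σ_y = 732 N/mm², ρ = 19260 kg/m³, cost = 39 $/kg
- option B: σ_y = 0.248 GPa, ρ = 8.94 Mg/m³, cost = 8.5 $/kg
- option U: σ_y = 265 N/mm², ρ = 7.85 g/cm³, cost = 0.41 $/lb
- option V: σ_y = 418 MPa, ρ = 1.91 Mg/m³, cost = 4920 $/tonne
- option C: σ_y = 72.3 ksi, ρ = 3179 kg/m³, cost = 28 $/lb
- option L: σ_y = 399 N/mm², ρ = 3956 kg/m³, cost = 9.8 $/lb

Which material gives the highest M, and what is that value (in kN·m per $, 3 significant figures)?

option V, M = 44.5 kN·m per $

Putting every candidate on a common basis:
  option J: σ_y = 732.0 MPa, ρ = 19260 kg/m³, cost = 39.00 $/kg
  option B: σ_y = 248.0 MPa, ρ = 8940 kg/m³, cost = 8.500 $/kg
  option U: σ_y = 265.0 MPa, ρ = 7850 kg/m³, cost = 0.9039 $/kg
  option V: σ_y = 418.0 MPa, ρ = 1910 kg/m³, cost = 4.920 $/kg
  option C: σ_y = 498.5 MPa, ρ = 3179 kg/m³, cost = 61.73 $/kg
  option L: σ_y = 399.0 MPa, ρ = 3956 kg/m³, cost = 21.60 $/kg
  option V: M = 44.5 kN·m per $
  option U: M = 37.3 kN·m per $
  option L: M = 4.67 kN·m per $
  option B: M = 3.26 kN·m per $
  option C: M = 2.54 kN·m per $
  option J: M = 0.975 kN·m per $
Option V ranks first.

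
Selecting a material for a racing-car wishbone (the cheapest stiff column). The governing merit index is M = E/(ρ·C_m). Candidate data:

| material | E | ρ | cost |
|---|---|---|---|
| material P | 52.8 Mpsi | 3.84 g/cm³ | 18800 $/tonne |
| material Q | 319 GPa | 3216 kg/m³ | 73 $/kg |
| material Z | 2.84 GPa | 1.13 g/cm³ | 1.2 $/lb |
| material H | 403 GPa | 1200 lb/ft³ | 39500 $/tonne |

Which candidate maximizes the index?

material P

Normalizing units and computing the index:
  material P: E = 364.0 GPa, ρ = 3840 kg/m³, cost = 18.80 $/kg
  material Q: E = 319.0 GPa, ρ = 3216 kg/m³, cost = 73.00 $/kg
  material Z: E = 2.840 GPa, ρ = 1130 kg/m³, cost = 2.646 $/kg
  material H: E = 403.0 GPa, ρ = 19220 kg/m³, cost = 39.50 $/kg
  material P: M = 5.04 MN·m per $
  material Q: M = 1.36 MN·m per $
  material Z: M = 0.950 MN·m per $
  material H: M = 0.531 MN·m per $
Material P ranks first.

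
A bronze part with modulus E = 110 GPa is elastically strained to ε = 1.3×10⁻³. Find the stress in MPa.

143 MPa

σ = E·ε = 110000 MPa × 1.3×10⁻³ = 143 MPa.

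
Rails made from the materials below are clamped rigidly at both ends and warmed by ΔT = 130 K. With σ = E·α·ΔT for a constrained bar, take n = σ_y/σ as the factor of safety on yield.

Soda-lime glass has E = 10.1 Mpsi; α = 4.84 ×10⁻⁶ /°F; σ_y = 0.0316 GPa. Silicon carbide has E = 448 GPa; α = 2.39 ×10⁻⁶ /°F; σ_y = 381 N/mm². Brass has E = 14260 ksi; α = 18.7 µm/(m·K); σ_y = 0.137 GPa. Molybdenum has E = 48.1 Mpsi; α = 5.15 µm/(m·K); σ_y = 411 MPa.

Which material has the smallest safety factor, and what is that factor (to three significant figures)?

soda-lime glass, n = 0.401

Per material, after unit conversion:
  soda-lime glass: E = 69.64, α = 8.71, σ_y = 31.60 → σ = 78.9 MPa, n = 0.401
  silicon carbide: E = 448.0, α = 4.30, σ_y = 381.0 → σ = 251 MPa, n = 1.52
  brass: E = 98.32, α = 18.7, σ_y = 137.0 → σ = 239 MPa, n = 0.573
  molybdenum: E = 331.6, α = 5.15, σ_y = 411.0 → σ = 222 MPa, n = 1.85
The minimum is soda-lime glass at n = 0.401.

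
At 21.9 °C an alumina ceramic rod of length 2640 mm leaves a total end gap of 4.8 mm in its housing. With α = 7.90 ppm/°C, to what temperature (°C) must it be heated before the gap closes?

252 °C

α·L₀·ΔT = 4.8 mm ⇒ ΔT = 4.8 / (7.90×10⁻⁶ × 2640.0) = 230.1 K.
T = 21.9 + 230.1 = 252.0 °C.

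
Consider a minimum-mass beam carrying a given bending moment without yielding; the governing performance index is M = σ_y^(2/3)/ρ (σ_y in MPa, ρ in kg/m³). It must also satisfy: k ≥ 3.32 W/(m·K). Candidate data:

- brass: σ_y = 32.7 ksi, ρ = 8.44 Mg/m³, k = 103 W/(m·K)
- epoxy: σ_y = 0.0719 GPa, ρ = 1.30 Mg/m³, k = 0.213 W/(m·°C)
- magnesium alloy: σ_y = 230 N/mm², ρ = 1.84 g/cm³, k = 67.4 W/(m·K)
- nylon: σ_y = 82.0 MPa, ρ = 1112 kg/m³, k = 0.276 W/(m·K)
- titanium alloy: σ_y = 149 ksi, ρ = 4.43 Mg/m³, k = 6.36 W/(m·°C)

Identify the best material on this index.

titanium alloy

Screen on constraints: k ≥ 3.32 W/(m·K). Survivors: brass, magnesium alloy, titanium alloy.
In SI units:
  brass: σ_y = 225.5 MPa, ρ = 8440 kg/m³
  magnesium alloy: σ_y = 230.0 MPa, ρ = 1840 kg/m³
  titanium alloy: σ_y = 1027 MPa, ρ = 4430 kg/m³
  titanium alloy: M = 23.0×10⁻³
  magnesium alloy: M = 20.4×10⁻³
  brass: M = 4.39×10⁻³
The maximum is for titanium alloy.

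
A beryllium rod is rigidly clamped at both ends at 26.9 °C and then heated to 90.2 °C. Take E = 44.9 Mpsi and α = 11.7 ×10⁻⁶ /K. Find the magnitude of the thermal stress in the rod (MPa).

E = 44.9 Mpsi = 309.6 GPa.
ΔT = 63.30 K. Constrained thermal stress σ = E·α·ΔT = 309.6×10³ MPa × 11.7×10⁻⁶ × 63.30 = 229 MPa (compressive).

229 MPa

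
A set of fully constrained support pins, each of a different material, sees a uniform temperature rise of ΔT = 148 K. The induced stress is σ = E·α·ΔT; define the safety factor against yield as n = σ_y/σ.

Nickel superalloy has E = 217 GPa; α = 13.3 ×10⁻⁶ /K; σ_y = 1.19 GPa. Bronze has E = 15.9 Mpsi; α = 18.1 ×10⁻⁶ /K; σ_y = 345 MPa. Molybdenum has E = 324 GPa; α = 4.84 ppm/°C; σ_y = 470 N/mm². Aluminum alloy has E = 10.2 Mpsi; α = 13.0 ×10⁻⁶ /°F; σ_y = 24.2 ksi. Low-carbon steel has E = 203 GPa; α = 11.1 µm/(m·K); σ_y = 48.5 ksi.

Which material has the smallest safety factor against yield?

aluminum alloy

With everything in SI (GPa, ×10⁻⁶/K, MPa):
  nickel superalloy: E = 217.0, α = 13.3, σ_y = 1190 → σ = 427 MPa, n = 2.79
  bronze: E = 109.6, α = 18.1, σ_y = 345.0 → σ = 294 MPa, n = 1.17
  molybdenum: E = 324.0, α = 4.84, σ_y = 470.0 → σ = 232 MPa, n = 2.03
  aluminum alloy: E = 70.33, α = 23.4, σ_y = 166.9 → σ = 244 MPa, n = 0.685
  low-carbon steel: E = 203.0, α = 11.1, σ_y = 334.4 → σ = 333 MPa, n = 1.00
Smallest n: aluminum alloy with n = 0.685.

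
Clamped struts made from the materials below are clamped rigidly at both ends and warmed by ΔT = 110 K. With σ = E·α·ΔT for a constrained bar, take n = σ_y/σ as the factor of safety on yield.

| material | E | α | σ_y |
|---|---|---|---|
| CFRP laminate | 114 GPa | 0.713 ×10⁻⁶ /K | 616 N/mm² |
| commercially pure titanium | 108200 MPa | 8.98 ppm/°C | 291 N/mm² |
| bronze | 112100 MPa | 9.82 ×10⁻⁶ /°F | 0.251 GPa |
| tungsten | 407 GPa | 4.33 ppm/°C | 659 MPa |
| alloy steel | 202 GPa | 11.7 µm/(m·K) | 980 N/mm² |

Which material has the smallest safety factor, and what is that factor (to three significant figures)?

bronze, n = 1.15

With everything in SI (GPa, ×10⁻⁶/K, MPa):
  CFRP laminate: E = 114.0, α = 0.713, σ_y = 616.0 → σ = 8.94 MPa, n = 68.9
  commercially pure titanium: E = 108.2, α = 8.98, σ_y = 291.0 → σ = 107 MPa, n = 2.72
  bronze: E = 112.1, α = 17.7, σ_y = 251.0 → σ = 218 MPa, n = 1.15
  tungsten: E = 407.0, α = 4.33, σ_y = 659.0 → σ = 194 MPa, n = 3.40
  alloy steel: E = 202.0, α = 11.7, σ_y = 980.0 → σ = 260 MPa, n = 3.77
The minimum is bronze at n = 1.15.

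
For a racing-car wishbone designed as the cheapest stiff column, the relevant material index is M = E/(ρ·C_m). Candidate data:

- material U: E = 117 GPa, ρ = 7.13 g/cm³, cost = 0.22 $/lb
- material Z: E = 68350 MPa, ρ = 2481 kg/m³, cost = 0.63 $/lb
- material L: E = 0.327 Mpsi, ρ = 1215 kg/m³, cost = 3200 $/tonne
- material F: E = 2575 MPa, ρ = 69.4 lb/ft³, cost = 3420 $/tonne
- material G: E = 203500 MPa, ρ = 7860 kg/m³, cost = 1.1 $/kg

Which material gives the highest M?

After converting to SI:
  material U: E = 117.0 GPa, ρ = 7130 kg/m³, cost = 0.4850 $/kg
  material Z: E = 68.35 GPa, ρ = 2481 kg/m³, cost = 1.389 $/kg
  material L: E = 2.255 GPa, ρ = 1215 kg/m³, cost = 3.200 $/kg
  material F: E = 2.575 GPa, ρ = 1112 kg/m³, cost = 3.420 $/kg
  material G: E = 203.5 GPa, ρ = 7860 kg/m³, cost = 1.100 $/kg
  material U: M = 33.8 MN·m per $
  material G: M = 23.5 MN·m per $
  material Z: M = 19.8 MN·m per $
  material F: M = 0.677 MN·m per $
  material L: M = 0.580 MN·m per $
Highest index: material U.

material U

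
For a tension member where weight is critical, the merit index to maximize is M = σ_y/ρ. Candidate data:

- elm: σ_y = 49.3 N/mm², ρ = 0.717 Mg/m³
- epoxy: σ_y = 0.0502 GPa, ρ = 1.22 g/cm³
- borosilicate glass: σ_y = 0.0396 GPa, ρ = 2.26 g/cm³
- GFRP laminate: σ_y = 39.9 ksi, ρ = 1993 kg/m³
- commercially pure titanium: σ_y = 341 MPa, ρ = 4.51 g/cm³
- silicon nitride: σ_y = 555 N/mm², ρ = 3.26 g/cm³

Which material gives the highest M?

silicon nitride

After converting to SI:
  elm: σ_y = 49.30 MPa, ρ = 717.0 kg/m³
  epoxy: σ_y = 50.20 MPa, ρ = 1220 kg/m³
  borosilicate glass: σ_y = 39.60 MPa, ρ = 2260 kg/m³
  GFRP laminate: σ_y = 275.1 MPa, ρ = 1993 kg/m³
  commercially pure titanium: σ_y = 341.0 MPa, ρ = 4510 kg/m³
  silicon nitride: σ_y = 555.0 MPa, ρ = 3260 kg/m³
  silicon nitride: M = 170 kN·m/kg
  GFRP laminate: M = 138 kN·m/kg
  commercially pure titanium: M = 75.6 kN·m/kg
  elm: M = 68.8 kN·m/kg
  epoxy: M = 41.1 kN·m/kg
  borosilicate glass: M = 17.5 kN·m/kg
Silicon nitride has the largest M.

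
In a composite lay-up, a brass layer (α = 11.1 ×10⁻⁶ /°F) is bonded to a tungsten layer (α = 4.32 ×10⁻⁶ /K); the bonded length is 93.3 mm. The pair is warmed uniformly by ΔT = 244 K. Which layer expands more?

brass: α = 11.1×10⁻⁶/°F × 9/5 = 20.0×10⁻⁶/K.
α(brass) = 20.0×10⁻⁶/K vs α(tungsten) = 4.32×10⁻⁶/K.
Higher α expands more for the same ΔT: brass.

brass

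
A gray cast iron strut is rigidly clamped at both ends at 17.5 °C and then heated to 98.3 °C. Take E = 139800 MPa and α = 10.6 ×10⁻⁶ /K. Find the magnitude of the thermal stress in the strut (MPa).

120 MPa

E = 139800 MPa = 139.8 GPa.
ΔT = 80.80 K. Constrained thermal stress σ = E·α·ΔT = 139.8×10³ MPa × 10.6×10⁻⁶ × 80.80 = 120 MPa (compressive).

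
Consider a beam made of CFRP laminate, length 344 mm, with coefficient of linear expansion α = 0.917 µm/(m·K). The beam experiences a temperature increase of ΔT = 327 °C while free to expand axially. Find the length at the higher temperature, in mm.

344.10 mm

ΔL = α·L₀·ΔT = 0.917×10⁻⁶ × 344 mm × 327.0 K = 0.103 mm.
L = L₀ + ΔL = 344 + 0.103 = 344.10 mm.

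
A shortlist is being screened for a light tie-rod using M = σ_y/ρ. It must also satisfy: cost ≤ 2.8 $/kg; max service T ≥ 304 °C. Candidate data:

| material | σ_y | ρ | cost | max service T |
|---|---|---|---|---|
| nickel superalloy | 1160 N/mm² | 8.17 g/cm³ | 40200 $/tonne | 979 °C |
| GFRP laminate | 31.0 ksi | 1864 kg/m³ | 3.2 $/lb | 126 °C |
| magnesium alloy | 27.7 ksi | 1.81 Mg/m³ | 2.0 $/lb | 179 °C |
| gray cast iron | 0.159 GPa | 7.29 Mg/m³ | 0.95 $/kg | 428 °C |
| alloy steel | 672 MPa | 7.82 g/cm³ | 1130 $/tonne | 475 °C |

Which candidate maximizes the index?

alloy steel

Screen on constraints: cost ≤ 2.8 $/kg; max service T ≥ 304 °C. Survivors: gray cast iron, alloy steel.
Putting every candidate on a common basis:
  gray cast iron: σ_y = 159.0 MPa, ρ = 7290 kg/m³
  alloy steel: σ_y = 672.0 MPa, ρ = 7820 kg/m³
  alloy steel: M = 85.9 kN·m/kg
  gray cast iron: M = 21.8 kN·m/kg
The maximum is for alloy steel.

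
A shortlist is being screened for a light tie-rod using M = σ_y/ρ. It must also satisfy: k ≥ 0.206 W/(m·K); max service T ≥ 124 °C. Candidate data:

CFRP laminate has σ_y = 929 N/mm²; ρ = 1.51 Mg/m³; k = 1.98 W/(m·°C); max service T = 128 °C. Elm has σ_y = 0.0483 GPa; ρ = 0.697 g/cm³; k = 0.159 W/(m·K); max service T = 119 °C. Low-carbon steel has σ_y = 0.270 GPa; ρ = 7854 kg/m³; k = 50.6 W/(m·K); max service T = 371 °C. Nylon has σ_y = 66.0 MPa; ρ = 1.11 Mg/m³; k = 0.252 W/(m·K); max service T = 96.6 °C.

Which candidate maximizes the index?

Screen on constraints: k ≥ 0.206 W/(m·K); max service T ≥ 124 °C. Survivors: CFRP laminate, low-carbon steel.
In SI units:
  CFRP laminate: σ_y = 929.0 MPa, ρ = 1510 kg/m³
  low-carbon steel: σ_y = 270.0 MPa, ρ = 7854 kg/m³
  CFRP laminate: M = 615 kN·m/kg
  low-carbon steel: M = 34.4 kN·m/kg
The maximum is for CFRP laminate.

CFRP laminate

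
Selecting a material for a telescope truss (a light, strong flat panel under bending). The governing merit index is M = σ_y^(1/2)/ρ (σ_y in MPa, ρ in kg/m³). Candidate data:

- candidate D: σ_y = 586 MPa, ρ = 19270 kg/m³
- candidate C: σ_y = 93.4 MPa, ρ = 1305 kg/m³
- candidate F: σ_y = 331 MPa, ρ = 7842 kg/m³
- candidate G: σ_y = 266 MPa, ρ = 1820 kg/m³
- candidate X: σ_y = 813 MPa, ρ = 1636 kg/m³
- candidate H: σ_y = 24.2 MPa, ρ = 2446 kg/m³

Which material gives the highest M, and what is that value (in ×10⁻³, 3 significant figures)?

Computing M directly (units already consistent):
  candidate X: M = 17.4×10⁻³
  candidate G: M = 8.96×10⁻³
  candidate C: M = 7.41×10⁻³
  candidate F: M = 2.32×10⁻³
  candidate H: M = 2.01×10⁻³
  candidate D: M = 1.26×10⁻³
Candidate X ranks first.

candidate X, M = 17.4×10⁻³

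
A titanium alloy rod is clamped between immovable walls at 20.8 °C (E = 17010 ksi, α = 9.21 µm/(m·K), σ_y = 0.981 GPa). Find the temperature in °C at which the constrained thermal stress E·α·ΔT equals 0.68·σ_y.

638 °C

E = 17010 ksi = 117.3 GPa.
σ_y = 0.981 GPa = 981.0 MPa.
E·α·ΔT = 667.1 MPa ⇒ ΔT = 667.1 / (117.3×10³ × 9.21×10⁻⁶) = 617.6 K.
T = 20.8 + 617.6 = 638.4 °C.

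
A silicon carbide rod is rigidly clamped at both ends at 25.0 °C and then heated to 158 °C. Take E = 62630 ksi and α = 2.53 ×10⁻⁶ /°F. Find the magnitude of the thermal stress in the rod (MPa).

E = 62630 ksi = 431.8 GPa.
α = 2.53×10⁻⁶/°F × 9/5 = 4.55×10⁻⁶/K.
ΔT = 133.0 K. Constrained thermal stress σ = E·α·ΔT = 431.8×10³ MPa × 4.55×10⁻⁶ × 133.0 = 262 MPa (compressive).

262 MPa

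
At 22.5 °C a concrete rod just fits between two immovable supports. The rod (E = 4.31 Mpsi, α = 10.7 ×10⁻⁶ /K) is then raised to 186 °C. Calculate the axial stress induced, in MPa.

E = 4.31 Mpsi = 29.72 GPa.
ΔT = 163.5 K. Constrained thermal stress σ = E·α·ΔT = 29.72×10³ MPa × 10.7×10⁻⁶ × 163.5 = 52.0 MPa (compressive).

52.0 MPa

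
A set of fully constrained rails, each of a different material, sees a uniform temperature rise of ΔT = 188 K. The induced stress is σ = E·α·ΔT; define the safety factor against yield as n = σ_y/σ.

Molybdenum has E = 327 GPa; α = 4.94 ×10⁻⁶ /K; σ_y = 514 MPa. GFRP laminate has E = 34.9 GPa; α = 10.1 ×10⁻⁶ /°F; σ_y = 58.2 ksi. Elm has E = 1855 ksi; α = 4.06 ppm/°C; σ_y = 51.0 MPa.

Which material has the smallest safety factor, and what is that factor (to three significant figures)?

With everything in SI (GPa, ×10⁻⁶/K, MPa):
  molybdenum: E = 327.0, α = 4.94, σ_y = 514.0 → σ = 304 MPa, n = 1.69
  GFRP laminate: E = 34.90, α = 18.2, σ_y = 401.3 → σ = 119 MPa, n = 3.36
  elm: E = 12.79, α = 4.06, σ_y = 51.00 → σ = 9.76 MPa, n = 5.22
Smallest n: molybdenum with n = 1.69.

molybdenum, n = 1.69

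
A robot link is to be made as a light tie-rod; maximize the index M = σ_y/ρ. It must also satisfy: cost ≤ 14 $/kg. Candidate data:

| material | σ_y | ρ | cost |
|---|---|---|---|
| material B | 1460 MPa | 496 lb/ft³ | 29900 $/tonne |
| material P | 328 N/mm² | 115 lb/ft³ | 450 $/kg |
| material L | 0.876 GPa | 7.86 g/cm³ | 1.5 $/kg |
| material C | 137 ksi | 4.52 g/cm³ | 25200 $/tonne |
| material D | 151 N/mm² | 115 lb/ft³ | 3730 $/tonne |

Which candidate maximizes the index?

material L

Screen on constraints: cost ≤ 14 $/kg. Survivors: material L, material D.
Convert each candidate to consistent units, then evaluate M:
  material L: σ_y = 876.0 MPa, ρ = 7860 kg/m³
  material D: σ_y = 151.0 MPa, ρ = 1842 kg/m³
  material L: M = 111 kN·m/kg
  material D: M = 82.0 kN·m/kg
Material L ranks first.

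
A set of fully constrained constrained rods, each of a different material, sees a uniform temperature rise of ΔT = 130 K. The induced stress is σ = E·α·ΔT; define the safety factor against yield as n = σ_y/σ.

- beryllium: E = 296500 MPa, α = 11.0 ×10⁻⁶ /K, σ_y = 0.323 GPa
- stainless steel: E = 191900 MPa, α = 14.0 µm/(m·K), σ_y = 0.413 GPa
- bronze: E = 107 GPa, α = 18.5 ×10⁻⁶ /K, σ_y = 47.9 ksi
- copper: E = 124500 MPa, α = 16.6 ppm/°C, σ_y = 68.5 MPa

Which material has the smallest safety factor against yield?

Converting E to GPa, α to ×10⁻⁶/K, σ_y to MPa, then σ and n for each:
  beryllium: E = 296.5, α = 11.0, σ_y = 323.0 → σ = 424 MPa, n = 0.762
  stainless steel: E = 191.9, α = 14.0, σ_y = 413.0 → σ = 349 MPa, n = 1.18
  bronze: E = 107.0, α = 18.5, σ_y = 330.3 → σ = 257 MPa, n = 1.28
  copper: E = 124.5, α = 16.6, σ_y = 68.50 → σ = 269 MPa, n = 0.255
The minimum is copper at n = 0.255.

copper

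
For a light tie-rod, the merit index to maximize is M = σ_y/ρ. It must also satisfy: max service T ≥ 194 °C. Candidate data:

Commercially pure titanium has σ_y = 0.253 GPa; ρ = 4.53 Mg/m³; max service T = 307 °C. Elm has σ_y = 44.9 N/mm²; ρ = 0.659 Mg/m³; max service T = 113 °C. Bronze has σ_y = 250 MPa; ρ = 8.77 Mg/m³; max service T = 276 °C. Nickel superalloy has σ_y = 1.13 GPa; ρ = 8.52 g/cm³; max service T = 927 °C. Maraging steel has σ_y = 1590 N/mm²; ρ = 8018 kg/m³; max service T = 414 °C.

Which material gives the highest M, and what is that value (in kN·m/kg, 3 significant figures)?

maraging steel, M = 198 kN·m/kg

Screen on constraints: max service T ≥ 194 °C. Survivors: commercially pure titanium, bronze, nickel superalloy, maraging steel.
Convert each candidate to consistent units, then evaluate M:
  commercially pure titanium: σ_y = 253.0 MPa, ρ = 4530 kg/m³
  bronze: σ_y = 250.0 MPa, ρ = 8770 kg/m³
  nickel superalloy: σ_y = 1130 MPa, ρ = 8520 kg/m³
  maraging steel: σ_y = 1590 MPa, ρ = 8018 kg/m³
  maraging steel: M = 198 kN·m/kg
  nickel superalloy: M = 133 kN·m/kg
  commercially pure titanium: M = 55.8 kN·m/kg
  bronze: M = 28.5 kN·m/kg
The maximum is for maraging steel.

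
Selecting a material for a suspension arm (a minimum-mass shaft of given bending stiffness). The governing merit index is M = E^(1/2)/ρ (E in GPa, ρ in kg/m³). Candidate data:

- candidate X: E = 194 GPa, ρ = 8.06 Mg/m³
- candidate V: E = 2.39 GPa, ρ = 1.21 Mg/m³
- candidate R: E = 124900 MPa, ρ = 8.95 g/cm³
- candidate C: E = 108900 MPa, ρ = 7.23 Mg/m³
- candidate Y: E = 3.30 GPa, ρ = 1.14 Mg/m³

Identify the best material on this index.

candidate X

After converting to SI:
  candidate X: E = 194.0 GPa, ρ = 8060 kg/m³
  candidate V: E = 2.390 GPa, ρ = 1210 kg/m³
  candidate R: E = 124.9 GPa, ρ = 8950 kg/m³
  candidate C: E = 108.9 GPa, ρ = 7230 kg/m³
  candidate Y: E = 3.300 GPa, ρ = 1140 kg/m³
  candidate X: M = 1.73×10⁻³
  candidate Y: M = 1.59×10⁻³
  candidate C: M = 1.44×10⁻³
  candidate V: M = 1.28×10⁻³
  candidate R: M = 1.25×10⁻³
Candidate X ranks first.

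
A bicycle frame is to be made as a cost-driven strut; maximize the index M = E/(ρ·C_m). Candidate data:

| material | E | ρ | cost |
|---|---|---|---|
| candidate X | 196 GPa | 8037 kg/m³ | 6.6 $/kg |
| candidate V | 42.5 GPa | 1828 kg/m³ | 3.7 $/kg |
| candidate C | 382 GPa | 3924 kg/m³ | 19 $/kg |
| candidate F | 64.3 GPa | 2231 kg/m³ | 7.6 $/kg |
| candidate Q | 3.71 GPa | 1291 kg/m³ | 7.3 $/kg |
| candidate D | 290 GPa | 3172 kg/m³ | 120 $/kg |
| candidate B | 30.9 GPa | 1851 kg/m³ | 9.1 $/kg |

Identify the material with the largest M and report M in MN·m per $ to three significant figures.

candidate V, M = 6.28 MN·m per $

Evaluate M for each candidate:
  candidate V: M = 6.28 MN·m per $
  candidate C: M = 5.12 MN·m per $
  candidate F: M = 3.79 MN·m per $
  candidate X: M = 3.70 MN·m per $
  candidate B: M = 1.83 MN·m per $
  candidate D: M = 0.762 MN·m per $
  candidate Q: M = 0.394 MN·m per $
Highest index: candidate V.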